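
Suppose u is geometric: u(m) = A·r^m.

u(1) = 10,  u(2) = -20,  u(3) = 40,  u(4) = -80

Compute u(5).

160

Consecutive ratio: -20/10 = -2, and 40/(-20) = -2, so r = -2.
Then A·(-2)^1 = 10 gives A = -5, and u(m) = -5·(-2)^m.
u(5) = -5·(-2)^5 = 160.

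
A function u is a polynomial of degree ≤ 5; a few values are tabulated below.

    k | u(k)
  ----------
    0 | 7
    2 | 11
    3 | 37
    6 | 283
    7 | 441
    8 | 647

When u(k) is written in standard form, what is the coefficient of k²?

3

Write u(k) = ak^5 + bk^4 + ck³ + dk² + ek + p; the 6 given values yield a linear system in the 6 coefficients.
Solving, the top 2 coefficients vanish, and u(k) = k³ + 3k² - 8k + 7.
The coefficient of k² is 3.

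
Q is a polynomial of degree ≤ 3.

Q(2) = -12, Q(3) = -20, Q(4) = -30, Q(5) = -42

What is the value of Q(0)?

First differences: -8, -10, -12. Second differences: -2, -2.
Level-2 differences are constant, so Q has degree 2.
Fitting a degree-2 polynomial gives Q(n) = -n² - 3n - 2.
Then Q(0) = -2.

-2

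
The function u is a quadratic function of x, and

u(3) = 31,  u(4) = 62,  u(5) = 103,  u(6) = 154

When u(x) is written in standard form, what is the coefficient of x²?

5

First differences: 31, 41, 51. Second differences: 10, 10.
Level-2 differences are constant, so u has degree 2.
Fitting a degree-2 polynomial gives u(x) = 5x² - 4x - 2.
The coefficient of x² is 5.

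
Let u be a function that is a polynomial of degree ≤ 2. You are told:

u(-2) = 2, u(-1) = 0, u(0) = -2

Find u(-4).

6

First differences: -2, -2.
Level-1 differences are constant, so u has degree 1.
Fitting a degree-1 polynomial gives u(k) = -2k - 2.
Then u(-4) = 6.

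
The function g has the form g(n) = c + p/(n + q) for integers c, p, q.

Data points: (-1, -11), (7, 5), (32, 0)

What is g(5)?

9

(g(n) − c)(n + q) = p for each data point; the three points give a linear system in c and q, then p follows.
Solving: c = -1, q = -2, p = 30, so g(n) = -1 + 30/(n − 2).
Then g(5) = -1 + 30/3 = 9.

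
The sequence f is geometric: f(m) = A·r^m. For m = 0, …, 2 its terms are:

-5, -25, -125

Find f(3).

Consecutive ratio: -25/(-5) = 5, and -125/(-25) = 5, so r = 5.
Then A·5^0 = -5 gives A = -5, and f(m) = -5·5^m.
f(3) = -5·5^3 = -625.

-625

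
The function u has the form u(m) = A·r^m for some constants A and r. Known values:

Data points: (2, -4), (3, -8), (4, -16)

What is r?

2

Consecutive ratio: -8/(-4) = 2, and -16/(-8) = 2, so r = 2.
Then A·2^2 = -4 gives A = -1, and u(m) = -1·2^m.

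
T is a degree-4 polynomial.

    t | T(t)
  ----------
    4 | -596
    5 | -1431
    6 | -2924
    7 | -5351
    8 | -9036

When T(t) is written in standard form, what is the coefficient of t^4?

Write T(t) = at^4 + bt³ + ct² + dt + e; the 5 given values yield a linear system in the 5 coefficients.
Solving, T(t) = -2t^4 - 2t³ + 3t² - 2t + 4.
The coefficient of t^4 is -2.

-2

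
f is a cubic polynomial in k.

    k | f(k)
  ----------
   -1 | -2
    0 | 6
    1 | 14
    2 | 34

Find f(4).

158

Write f(k) = ak³ + bk² + ck + d; the 4 given values yield a linear system in the 4 coefficients.
Solving, f(k) = 2k³ + 6k + 6.
Then f(4) = 158.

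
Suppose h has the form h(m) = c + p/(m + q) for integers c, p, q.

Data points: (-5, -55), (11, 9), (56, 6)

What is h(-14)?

-1

(h(m) − c)(m + q) = p for each data point; the three points give a linear system in c and q, then p follows.
Solving: c = 5, q = 4, p = 60, so h(m) = 5 + 60/(m + 4).
Then h(-14) = 5 + 60/(-10) = -1.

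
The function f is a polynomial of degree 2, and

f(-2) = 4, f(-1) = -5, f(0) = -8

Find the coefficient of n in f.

Write f(n) = an² + bn + c; the 3 given values yield a linear system in the 3 coefficients.
Solving, f(n) = 3n² - 8.
The coefficient of n is 0.

0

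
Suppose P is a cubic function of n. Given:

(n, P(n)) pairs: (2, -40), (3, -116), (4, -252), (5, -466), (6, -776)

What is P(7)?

-1200

First differences: -76, -136, -214, -310. Second differences: -60, -78, -96. Third differences: -18, -18.
Level-3 differences are constant, so P has degree 3.
Fitting a degree-3 polynomial gives P(n) = -3n³ - 3n² - 4n + 4.
Then P(7) = -1200.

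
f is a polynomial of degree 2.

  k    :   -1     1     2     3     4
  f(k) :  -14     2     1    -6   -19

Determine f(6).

-63

Write f(k) = ak² + bk + c; the 5 given values yield a linear system in the 3 coefficients.
Solving, f(k) = -3k² + 8k - 3.
Then f(6) = -63.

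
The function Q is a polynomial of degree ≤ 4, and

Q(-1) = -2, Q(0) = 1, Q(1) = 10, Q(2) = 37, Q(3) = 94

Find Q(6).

First differences: 3, 9, 27, 57. Second differences: 6, 18, 30. Third differences: 12, 12.
Level-3 differences are constant, so Q has degree 3.
Fitting a degree-3 polynomial gives Q(t) = 2t³ + 3t² + 4t + 1.
Then Q(6) = 565.

565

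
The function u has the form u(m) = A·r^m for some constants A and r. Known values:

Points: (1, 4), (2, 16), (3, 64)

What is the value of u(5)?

Consecutive ratio: 16/4 = 4, and 64/16 = 4, so r = 4.
Then A·4^1 = 4 gives A = 1, and u(m) = 1·4^m.
u(5) = 1·4^5 = 1024.

1024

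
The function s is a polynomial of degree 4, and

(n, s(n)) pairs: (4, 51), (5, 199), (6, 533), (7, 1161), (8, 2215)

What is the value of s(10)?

Write s(n) = an^4 + bn³ + cn² + dn + e; the 5 given values yield a linear system in the 5 coefficients.
Solving, s(n) = n^4 - 4n³ + 2n² + 5n - 1.
Then s(10) = 6249.

6249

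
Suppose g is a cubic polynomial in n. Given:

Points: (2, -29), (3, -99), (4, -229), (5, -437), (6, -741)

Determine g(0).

Write g(n) = an³ + bn² + cn + d; the 5 given values yield a linear system in the 4 coefficients.
Solving, g(n) = -3n³ - 3n² + 2n + 3.
Then g(0) = 3.

3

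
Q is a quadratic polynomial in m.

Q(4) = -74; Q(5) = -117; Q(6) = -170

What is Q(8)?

-306

Write Q(m) = am² + bm + c; the 3 given values yield a linear system in the 3 coefficients.
Solving, Q(m) = -5m² + 2m - 2.
Then Q(8) = -306.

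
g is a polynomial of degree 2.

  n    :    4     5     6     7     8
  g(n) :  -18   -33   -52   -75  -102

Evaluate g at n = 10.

-168

First differences: -15, -19, -23, -27. Second differences: -4, -4, -4.
Level-2 differences are constant, so g has degree 2.
Fitting a degree-2 polynomial gives g(n) = -2n² + 3n + 2.
Then g(10) = -168.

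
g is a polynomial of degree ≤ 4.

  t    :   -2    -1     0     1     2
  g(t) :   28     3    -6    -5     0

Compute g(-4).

Write g(t) = at^4 + bt³ + ct² + dt + e; the 5 given values yield a linear system in the 5 coefficients.
Solving, the leading coefficient vanishes, and g(t) = -t³ + 5t² - 3t - 6.
Then g(-4) = 150.

150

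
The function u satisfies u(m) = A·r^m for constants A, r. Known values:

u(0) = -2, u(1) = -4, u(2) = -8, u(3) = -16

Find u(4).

-32

Consecutive ratio: -4/(-2) = 2, and -8/(-4) = 2, so r = 2.
Then A·2^0 = -2 gives A = -2, and u(m) = -2·2^m.
u(4) = -2·2^4 = -32.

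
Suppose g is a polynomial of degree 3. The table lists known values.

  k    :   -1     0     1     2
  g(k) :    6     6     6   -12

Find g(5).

-354

Write g(k) = ak³ + bk² + ck + d; the 4 given values yield a linear system in the 4 coefficients.
Solving, g(k) = -3k³ + 3k + 6.
Then g(5) = -354.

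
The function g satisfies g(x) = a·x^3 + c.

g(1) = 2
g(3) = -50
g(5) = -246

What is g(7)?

-682

From g(1) = 2 and g(3) = -50: 1a + c = 2 and 27a + c = -50.
Subtracting: 26a = -52, so a = -2; then c = 2 − (-2)·1 = 4.
So g(x) = -2x³ + 4, and g(7) = -682.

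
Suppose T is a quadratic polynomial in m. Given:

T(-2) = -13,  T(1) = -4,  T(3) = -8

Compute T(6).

-29

Write T(m) = am² + bm + c; the 3 given values yield a linear system in the 3 coefficients.
Solving, T(m) = -m² + 2m - 5.
Then T(6) = -29.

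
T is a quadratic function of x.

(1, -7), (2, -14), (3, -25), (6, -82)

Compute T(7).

-109

Write T(x) = ax² + bx + c; the 4 given values yield a linear system in the 3 coefficients.
Solving, T(x) = -2x² - x - 4.
Then T(7) = -109.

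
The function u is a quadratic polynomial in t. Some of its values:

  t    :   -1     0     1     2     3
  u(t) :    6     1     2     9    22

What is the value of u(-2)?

Write u(t) = at² + bt + c; the 5 given values yield a linear system in the 3 coefficients.
Solving, u(t) = 3t² - 2t + 1.
Then u(-2) = 17.

17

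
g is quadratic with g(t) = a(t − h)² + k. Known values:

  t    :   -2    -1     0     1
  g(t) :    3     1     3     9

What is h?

First differences -2, 2, 6; second difference 4 = 2a, so a = 2.
Expanding, the t-coefficient is −2ah = -4h; matching it to the data gives h = -1, and then k = 1.
So g(t) = 2(t + 1)² + 1.
Hence h = -1.

-1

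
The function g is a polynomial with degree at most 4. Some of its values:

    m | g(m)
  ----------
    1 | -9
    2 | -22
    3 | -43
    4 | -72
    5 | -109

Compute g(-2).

First differences: -13, -21, -29, -37. Second differences: -8, -8, -8.
Level-2 differences are constant, so g has degree 2.
Fitting a degree-2 polynomial gives g(m) = -4m² - m - 4.
Then g(-2) = -18.

-18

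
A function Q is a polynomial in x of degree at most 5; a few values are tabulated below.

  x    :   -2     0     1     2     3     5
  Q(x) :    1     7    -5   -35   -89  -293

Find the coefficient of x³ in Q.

Write Q(x) = ax^5 + bx^4 + cx³ + dx² + ex + p; the 6 given values yield a linear system in the 6 coefficients.
Solving, the top 2 coefficients vanish, and Q(x) = -x³ - 6x² - 5x + 7.
The coefficient of x³ is -1.

-1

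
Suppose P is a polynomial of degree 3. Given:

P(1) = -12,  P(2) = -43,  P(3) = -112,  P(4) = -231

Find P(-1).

Write P(t) = at³ + bt² + ct + d; the 4 given values yield a linear system in the 4 coefficients.
Solving, P(t) = -2t³ - 7t² + 4t - 7.
Then P(-1) = -16.

-16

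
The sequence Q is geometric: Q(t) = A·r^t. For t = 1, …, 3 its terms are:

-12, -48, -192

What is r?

Consecutive ratio: -48/(-12) = 4, and -192/(-48) = 4, so r = 4.
Then A·4^1 = -12 gives A = -3, and Q(t) = -3·4^t.

4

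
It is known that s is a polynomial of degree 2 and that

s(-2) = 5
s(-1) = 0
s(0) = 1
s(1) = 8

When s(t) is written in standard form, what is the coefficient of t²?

First differences: -5, 1, 7. Second differences: 6, 6.
Level-2 differences are constant, so s has degree 2.
Fitting a degree-2 polynomial gives s(t) = 3t² + 4t + 1.
The coefficient of t² is 3.

3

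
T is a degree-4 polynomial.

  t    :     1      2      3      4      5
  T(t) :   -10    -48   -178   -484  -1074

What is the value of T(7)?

-3658

Write T(t) = at^4 + bt³ + ct² + dt + e; the 5 given values yield a linear system in the 5 coefficients.
Solving, T(t) = -t^4 - 4t³ + 3t² - 4t - 4.
Then T(7) = -3658.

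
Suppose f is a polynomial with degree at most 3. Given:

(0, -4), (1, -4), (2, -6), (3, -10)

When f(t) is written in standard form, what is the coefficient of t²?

Write f(t) = at³ + bt² + ct + d; the 4 given values yield a linear system in the 4 coefficients.
Solving, the leading coefficient vanishes, and f(t) = -t² + t - 4.
The coefficient of t² is -1.

-1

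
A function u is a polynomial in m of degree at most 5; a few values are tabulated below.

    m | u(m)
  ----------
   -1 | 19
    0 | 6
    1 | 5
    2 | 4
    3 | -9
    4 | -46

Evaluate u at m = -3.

129

First differences: -13, -1, -1, -13, -37. Second differences: 12, 0, -12, -24. Third differences: -12, -12, -12.
Level-3 differences are constant, so u has degree 3.
Fitting a degree-3 polynomial gives u(m) = -2m³ + 6m² - 5m + 6.
Then u(-3) = 129.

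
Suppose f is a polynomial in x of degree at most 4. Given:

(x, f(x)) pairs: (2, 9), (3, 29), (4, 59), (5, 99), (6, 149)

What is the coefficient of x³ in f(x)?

First differences: 20, 30, 40, 50. Second differences: 10, 10, 10.
Level-2 differences are constant, so f has degree 2.
Fitting a degree-2 polynomial gives f(x) = 5x² - 5x - 1.
The coefficient of x³ is 0.

0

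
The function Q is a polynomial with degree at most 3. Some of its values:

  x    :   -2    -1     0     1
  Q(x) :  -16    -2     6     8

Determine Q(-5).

-94

First differences: 14, 8, 2. Second differences: -6, -6.
Level-2 differences are constant, so Q has degree 2.
Fitting a degree-2 polynomial gives Q(x) = -3x² + 5x + 6.
Then Q(-5) = -94.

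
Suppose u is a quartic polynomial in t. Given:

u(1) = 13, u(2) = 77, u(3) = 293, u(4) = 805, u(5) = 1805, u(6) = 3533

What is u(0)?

5

First differences: 64, 216, 512, 1000, 1728. Second differences: 152, 296, 488, 728. Third differences: 144, 192, 240. Fourth differences: 48, 48.
Level-4 differences are constant, so u has degree 4.
Fitting a degree-4 polynomial gives u(t) = 2t^4 + 4t³ + 2t² + 5.
The constant term is u(0) = 5.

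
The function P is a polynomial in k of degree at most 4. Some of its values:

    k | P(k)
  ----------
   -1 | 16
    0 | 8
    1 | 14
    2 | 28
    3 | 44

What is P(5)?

58

First differences: -8, 6, 14, 16. Second differences: 14, 8, 2. Third differences: -6, -6.
Level-3 differences are constant, so P has degree 3.
Fitting a degree-3 polynomial gives P(k) = -k³ + 7k² + 8.
Then P(5) = 58.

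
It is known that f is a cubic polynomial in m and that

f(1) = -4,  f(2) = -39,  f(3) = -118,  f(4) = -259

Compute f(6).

Write f(m) = am³ + bm² + cm + d; the 4 given values yield a linear system in the 4 coefficients.
Solving, f(m) = -3m³ - 4m² - 2m + 5.
Then f(6) = -799.

-799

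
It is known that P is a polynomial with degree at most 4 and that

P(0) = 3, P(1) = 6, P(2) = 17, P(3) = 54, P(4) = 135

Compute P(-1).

-10

Write P(x) = ax^4 + bx³ + cx² + dx + e; the 5 given values yield a linear system in the 5 coefficients.
Solving, the leading coefficient vanishes, and P(x) = 3x³ - 5x² + 5x + 3.
Then P(-1) = -10.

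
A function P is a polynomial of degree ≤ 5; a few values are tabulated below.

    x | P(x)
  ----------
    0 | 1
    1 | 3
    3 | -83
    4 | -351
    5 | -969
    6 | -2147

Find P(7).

Write P(x) = ax^5 + bx^4 + cx³ + dx² + ex + p; the 6 given values yield a linear system in the 6 coefficients.
Solving, the leading coefficient vanishes, and P(x) = -2x^4 + x³ + 7x² - 4x + 1.
Then P(7) = -4143.

-4143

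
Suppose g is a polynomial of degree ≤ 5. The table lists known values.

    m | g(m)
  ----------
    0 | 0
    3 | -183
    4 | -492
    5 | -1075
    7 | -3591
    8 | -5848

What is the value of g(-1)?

Write g(m) = am^5 + bm^4 + cm³ + dm² + em + p; the 6 given values yield a linear system in the 6 coefficients.
Solving, the leading coefficient vanishes, and g(m) = -m^4 - 3m³ - 4m² + 5m.
Then g(-1) = -7.

-7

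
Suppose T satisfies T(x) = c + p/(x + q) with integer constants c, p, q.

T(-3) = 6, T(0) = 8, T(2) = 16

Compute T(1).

(T(x) − c)(x + q) = p for each data point; the three points give a linear system in c and q, then p follows.
Solving: c = 4, q = -3, p = -12, so T(x) = 4 − 12/(x − 3).
Then T(1) = 4 − 12/(-2) = 10.

10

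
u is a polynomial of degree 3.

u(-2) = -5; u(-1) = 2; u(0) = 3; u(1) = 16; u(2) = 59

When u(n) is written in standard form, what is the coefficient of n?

4

First differences: 7, 1, 13, 43. Second differences: -6, 12, 30. Third differences: 18, 18.
Level-3 differences are constant, so u has degree 3.
Fitting a degree-3 polynomial gives u(n) = 3n³ + 6n² + 4n + 3.
The coefficient of n is 4.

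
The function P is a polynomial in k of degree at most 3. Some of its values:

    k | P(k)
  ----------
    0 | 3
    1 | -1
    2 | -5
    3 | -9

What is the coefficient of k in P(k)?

-4

Write P(k) = ak³ + bk² + ck + d; the 4 given values yield a linear system in the 4 coefficients.
Solving, the top 2 coefficients vanish, and P(k) = -4k + 3.
The coefficient of k is -4.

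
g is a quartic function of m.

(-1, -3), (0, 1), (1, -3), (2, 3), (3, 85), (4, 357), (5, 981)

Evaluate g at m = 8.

7305

First differences: 4, -4, 6, 82, 272, 624. Second differences: -8, 10, 76, 190, 352. Third differences: 18, 66, 114, 162. Fourth differences: 48, 48, 48.
Level-4 differences are constant, so g has degree 4.
Fitting a degree-4 polynomial gives g(m) = 2m^4 - m³ - 6m² + m + 1.
Then g(8) = 7305.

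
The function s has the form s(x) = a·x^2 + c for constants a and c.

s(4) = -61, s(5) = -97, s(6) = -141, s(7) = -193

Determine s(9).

-321

From s(4) = -61 and s(5) = -97: 16a + c = -61 and 25a + c = -97.
Subtracting: 9a = -36, so a = -4; then c = -61 − (-4)·16 = 3.
So s(x) = -4x² + 3, and s(9) = -321.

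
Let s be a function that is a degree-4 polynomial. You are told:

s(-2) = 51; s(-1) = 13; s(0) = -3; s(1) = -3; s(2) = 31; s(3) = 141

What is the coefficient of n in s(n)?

Write s(n) = an^4 + bn³ + cn² + dn + e; the 6 given values yield a linear system in the 5 coefficients.
Solving, s(n) = n^4 + n³ + 7n² - 9n - 3.
The coefficient of n is -9.

-9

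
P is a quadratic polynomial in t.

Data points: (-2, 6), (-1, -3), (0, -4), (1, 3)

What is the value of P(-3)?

23

Write P(t) = at² + bt + c; the 4 given values yield a linear system in the 3 coefficients.
Solving, P(t) = 4t² + 3t - 4.
Then P(-3) = 23.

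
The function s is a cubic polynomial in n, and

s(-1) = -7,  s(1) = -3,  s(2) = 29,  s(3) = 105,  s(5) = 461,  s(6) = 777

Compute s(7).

1209

Write s(n) = an³ + bn² + cn + d; the 6 given values yield a linear system in the 4 coefficients.
Solving, s(n) = 3n³ + 4n² - n - 9.
Then s(7) = 1209.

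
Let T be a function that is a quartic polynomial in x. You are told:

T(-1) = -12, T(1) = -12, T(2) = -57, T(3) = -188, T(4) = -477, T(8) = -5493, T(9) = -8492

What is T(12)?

Write T(x) = ax^4 + bx³ + cx² + dx + e; the 7 given values yield a linear system in the 5 coefficients.
Solving, T(x) = -x^4 - 2x³ - 6x² + 2x - 5.
Then T(12) = -25037.

-25037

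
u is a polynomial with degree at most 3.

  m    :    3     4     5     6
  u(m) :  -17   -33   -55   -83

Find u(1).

Write u(m) = am³ + bm² + cm + d; the 4 given values yield a linear system in the 4 coefficients.
Solving, the leading coefficient vanishes, and u(m) = -3m² + 5m - 5.
Then u(1) = -3.

-3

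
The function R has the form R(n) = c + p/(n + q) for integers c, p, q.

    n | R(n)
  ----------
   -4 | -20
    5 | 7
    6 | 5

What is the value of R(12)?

(R(n) − c)(n + q) = p for each data point; the three points give a linear system in c and q, then p follows.
Solving: c = -5, q = 0, p = 60, so R(n) = -5 + 60/(n + 0).
Then R(12) = -5 + 60/12 = 0.

0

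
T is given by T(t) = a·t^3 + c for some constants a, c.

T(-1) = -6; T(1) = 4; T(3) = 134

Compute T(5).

624

From T(-1) = -6 and T(1) = 4: -1a + c = -6 and 1a + c = 4.
Subtracting: 2a = 10, so a = 5; then c = -6 − 5·(-1) = -1.
So T(t) = 5t³ − 1, and T(5) = 624.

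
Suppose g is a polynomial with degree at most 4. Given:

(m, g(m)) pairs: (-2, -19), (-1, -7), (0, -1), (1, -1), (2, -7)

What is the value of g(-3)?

First differences: 12, 6, 0, -6. Second differences: -6, -6, -6.
Level-2 differences are constant, so g has degree 2.
Fitting a degree-2 polynomial gives g(m) = -3m² + 3m - 1.
Then g(-3) = -37.

-37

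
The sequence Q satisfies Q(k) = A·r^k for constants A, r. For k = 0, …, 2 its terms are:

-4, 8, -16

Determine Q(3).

Consecutive ratio: 8/(-4) = -2, and -16/8 = -2, so r = -2.
Then A·(-2)^0 = -4 gives A = -4, and Q(k) = -4·(-2)^k.
Q(3) = -4·(-2)^3 = 32.

32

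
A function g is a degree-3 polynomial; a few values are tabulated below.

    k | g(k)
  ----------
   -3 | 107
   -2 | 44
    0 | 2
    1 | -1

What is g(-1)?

Write g(k) = ak³ + bk² + ck + d; the 4 given values yield a linear system in the 4 coefficients.
Solving, g(k) = -2k³ + 4k² - 5k + 2.
Then g(-1) = 13.

13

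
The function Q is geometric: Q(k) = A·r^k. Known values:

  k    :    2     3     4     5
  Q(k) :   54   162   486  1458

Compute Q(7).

Consecutive ratio: 162/54 = 3, and 486/162 = 3, so r = 3.
Then A·3^2 = 54 gives A = 6, and Q(k) = 6·3^k.
Q(7) = 6·3^7 = 13122.

13122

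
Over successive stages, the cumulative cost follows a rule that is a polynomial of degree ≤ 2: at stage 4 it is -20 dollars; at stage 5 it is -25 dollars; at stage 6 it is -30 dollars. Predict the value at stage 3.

-15

Write the value at k as g(k).
Write g(k) = ak² + bk + c; the 3 given values yield a linear system in the 3 coefficients.
Solving, the leading coefficient vanishes, and g(k) = -5k.
Then g(3) = -15.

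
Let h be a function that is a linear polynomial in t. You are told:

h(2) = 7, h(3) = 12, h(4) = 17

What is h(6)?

27

Write h(t) = at + b; the 3 given values yield a linear system in the 2 coefficients.
Solving, h(t) = 5t - 3.
Then h(6) = 27.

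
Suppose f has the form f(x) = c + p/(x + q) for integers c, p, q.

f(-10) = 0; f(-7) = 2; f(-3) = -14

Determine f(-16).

(f(x) − c)(x + q) = p for each data point; the three points give a linear system in c and q, then p follows.
Solving: c = -2, q = 4, p = -12, so f(x) = -2 − 12/(x + 4).
Then f(-16) = -2 − 12/(-12) = -1.

-1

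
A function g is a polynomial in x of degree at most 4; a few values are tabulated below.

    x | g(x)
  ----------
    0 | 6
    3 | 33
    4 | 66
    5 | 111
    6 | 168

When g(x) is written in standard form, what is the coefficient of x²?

Write g(x) = ax^4 + bx³ + cx² + dx + e; the 5 given values yield a linear system in the 5 coefficients.
Solving, the top 2 coefficients vanish, and g(x) = 6x² - 9x + 6.
The coefficient of x² is 6.

6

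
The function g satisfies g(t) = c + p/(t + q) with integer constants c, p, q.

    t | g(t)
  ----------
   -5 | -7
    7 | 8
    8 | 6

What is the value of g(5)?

(g(t) − c)(t + q) = p for each data point; the three points give a linear system in c and q, then p follows.
Solving: c = -2, q = -3, p = 40, so g(t) = -2 + 40/(t − 3).
Then g(5) = -2 + 40/2 = 18.

18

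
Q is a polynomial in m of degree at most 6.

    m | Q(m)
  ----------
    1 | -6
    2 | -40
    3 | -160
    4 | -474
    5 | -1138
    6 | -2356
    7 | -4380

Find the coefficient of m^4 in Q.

-2

First differences: -34, -120, -314, -664, -1218, -2024. Second differences: -86, -194, -350, -554, -806. Third differences: -108, -156, -204, -252. Fourth differences: -48, -48, -48.
Level-4 differences are constant, so Q has degree 4.
Fitting a degree-4 polynomial gives Q(m) = -2m^4 + 2m³ - 5m² - 3m + 2.
The coefficient of m^4 is -2.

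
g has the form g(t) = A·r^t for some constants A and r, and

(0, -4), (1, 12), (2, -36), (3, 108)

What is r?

Consecutive ratio: 12/(-4) = -3, and -36/12 = -3, so r = -3.
Then A·(-3)^0 = -4 gives A = -4, and g(t) = -4·(-3)^t.

-3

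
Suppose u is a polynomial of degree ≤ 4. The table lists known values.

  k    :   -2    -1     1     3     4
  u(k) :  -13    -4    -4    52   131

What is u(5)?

260

Write u(k) = ak^4 + bk³ + ck² + dk + e; the 5 given values yield a linear system in the 5 coefficients.
Solving, the leading coefficient vanishes, and u(k) = 2k³ + k² - 2k - 5.
Then u(5) = 260.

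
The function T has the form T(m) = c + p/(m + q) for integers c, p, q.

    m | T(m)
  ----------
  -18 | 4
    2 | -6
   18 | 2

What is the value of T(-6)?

6

(T(m) − c)(m + q) = p for each data point; the three points give a linear system in c and q, then p follows.
Solving: c = 3, q = 0, p = -18, so T(m) = 3 − 18/(m + 0).
Then T(-6) = 3 − 18/(-6) = 6.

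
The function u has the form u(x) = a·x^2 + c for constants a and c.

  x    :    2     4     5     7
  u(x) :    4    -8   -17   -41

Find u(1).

From u(2) = 4 and u(4) = -8: 4a + c = 4 and 16a + c = -8.
Subtracting: 12a = -12, so a = -1; then c = 4 − (-1)·4 = 8.
So u(x) = -1x² + 8, and u(1) = 7.

7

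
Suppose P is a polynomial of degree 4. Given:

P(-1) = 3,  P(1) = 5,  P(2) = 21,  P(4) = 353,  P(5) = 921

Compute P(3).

103

Write P(x) = ax^4 + bx³ + cx² + dx + e; the 5 given values yield a linear system in the 5 coefficients.
Solving, P(x) = 2x^4 - 3x³ + x² + 4x + 1.
Then P(3) = 103.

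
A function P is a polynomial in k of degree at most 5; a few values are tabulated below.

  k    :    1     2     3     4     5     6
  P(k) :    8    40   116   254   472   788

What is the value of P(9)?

2504

Write P(k) = ak^5 + bk^4 + ck³ + dk² + ek + p; the 6 given values yield a linear system in the 6 coefficients.
Solving, the top 2 coefficients vanish, and P(k) = 3k³ + 4k² - k + 2.
Then P(9) = 2504.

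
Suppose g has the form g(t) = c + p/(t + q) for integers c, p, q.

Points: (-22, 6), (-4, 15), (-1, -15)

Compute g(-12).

7

(g(t) − c)(t + q) = p for each data point; the three points give a linear system in c and q, then p follows.
Solving: c = 5, q = 2, p = -20, so g(t) = 5 − 20/(t + 2).
Then g(-12) = 5 − 20/(-10) = 7.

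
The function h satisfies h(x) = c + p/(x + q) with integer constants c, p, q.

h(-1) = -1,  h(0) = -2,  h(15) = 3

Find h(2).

-10

(h(x) − c)(x + q) = p for each data point; the three points give a linear system in c and q, then p follows.
Solving: c = 2, q = -3, p = 12, so h(x) = 2 + 12/(x − 3).
Then h(2) = 2 + 12/(-1) = -10.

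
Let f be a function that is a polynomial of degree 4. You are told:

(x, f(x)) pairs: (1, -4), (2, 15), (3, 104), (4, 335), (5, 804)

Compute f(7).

2960

Write f(x) = ax^4 + bx³ + cx² + dx + e; the 5 given values yield a linear system in the 5 coefficients.
Solving, f(x) = x^4 + 2x³ - 2x² - 4x - 1.
Then f(7) = 2960.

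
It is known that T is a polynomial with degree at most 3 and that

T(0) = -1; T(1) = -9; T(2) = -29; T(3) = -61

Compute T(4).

First differences: -8, -20, -32. Second differences: -12, -12.
Level-2 differences are constant, so T has degree 2.
Fitting a degree-2 polynomial gives T(m) = -6m² - 2m - 1.
Then T(4) = -105.

-105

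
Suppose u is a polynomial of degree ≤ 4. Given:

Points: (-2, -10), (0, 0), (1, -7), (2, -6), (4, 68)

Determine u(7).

539

Write u(m) = am^4 + bm³ + cm² + dm + e; the 5 given values yield a linear system in the 5 coefficients.
Solving, the leading coefficient vanishes, and u(m) = 2m³ - 2m² - 7m.
Then u(7) = 539.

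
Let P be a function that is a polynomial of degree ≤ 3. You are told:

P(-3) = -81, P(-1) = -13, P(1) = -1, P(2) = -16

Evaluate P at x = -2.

Write P(x) = ax³ + bx² + cx + d; the 4 given values yield a linear system in the 4 coefficients.
Solving, the leading coefficient vanishes, and P(x) = -7x² + 6x.
Then P(-2) = -40.

-40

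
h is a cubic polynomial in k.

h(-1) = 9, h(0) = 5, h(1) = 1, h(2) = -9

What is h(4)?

-71

Write h(k) = ak³ + bk² + ck + d; the 4 given values yield a linear system in the 4 coefficients.
Solving, h(k) = -k³ - 3k + 5.
Then h(4) = -71.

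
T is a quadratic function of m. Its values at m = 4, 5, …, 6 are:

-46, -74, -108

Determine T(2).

-8

Write T(m) = am² + bm + c; the 3 given values yield a linear system in the 3 coefficients.
Solving, T(m) = -3m² - m + 6.
Then T(2) = -8.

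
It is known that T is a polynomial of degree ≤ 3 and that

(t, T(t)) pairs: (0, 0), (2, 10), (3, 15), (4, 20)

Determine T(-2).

-10

Write T(t) = at³ + bt² + ct + d; the 4 given values yield a linear system in the 4 coefficients.
Solving, the top 2 coefficients vanish, and T(t) = 5t.
Then T(-2) = -10.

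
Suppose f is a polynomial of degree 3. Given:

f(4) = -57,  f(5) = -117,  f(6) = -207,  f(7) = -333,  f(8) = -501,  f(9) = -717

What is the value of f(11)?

-1317

First differences: -60, -90, -126, -168, -216. Second differences: -30, -36, -42, -48. Third differences: -6, -6, -6.
Level-3 differences are constant, so f has degree 3.
Fitting a degree-3 polynomial gives f(x) = -x³ + x + 3.
Then f(11) = -1317.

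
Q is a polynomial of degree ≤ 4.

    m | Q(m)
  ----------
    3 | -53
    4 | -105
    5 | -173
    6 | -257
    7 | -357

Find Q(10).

First differences: -52, -68, -84, -100. Second differences: -16, -16, -16.
Level-2 differences are constant, so Q has degree 2.
Fitting a degree-2 polynomial gives Q(m) = -8m² + 4m + 7.
Then Q(10) = -753.

-753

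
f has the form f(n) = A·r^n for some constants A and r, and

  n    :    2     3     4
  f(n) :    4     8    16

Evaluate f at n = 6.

Consecutive ratio: 8/4 = 2, and 16/8 = 2, so r = 2.
Then A·2^2 = 4 gives A = 1, and f(n) = 1·2^n.
f(6) = 1·2^6 = 64.

64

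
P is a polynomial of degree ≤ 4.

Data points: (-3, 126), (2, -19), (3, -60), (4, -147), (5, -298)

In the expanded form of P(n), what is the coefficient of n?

-4

Write P(n) = an^4 + bn³ + cn² + dn + e; the 5 given values yield a linear system in the 5 coefficients.
Solving, the leading coefficient vanishes, and P(n) = -3n³ + 4n² - 4n - 3.
The coefficient of n is -4.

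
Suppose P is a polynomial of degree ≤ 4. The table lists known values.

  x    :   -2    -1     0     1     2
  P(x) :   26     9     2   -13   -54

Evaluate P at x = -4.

First differences: -17, -7, -15, -41. Second differences: 10, -8, -26. Third differences: -18, -18.
Level-3 differences are constant, so P has degree 3.
Fitting a degree-3 polynomial gives P(x) = -3x³ - 4x² - 8x + 2.
Then P(-4) = 162.

162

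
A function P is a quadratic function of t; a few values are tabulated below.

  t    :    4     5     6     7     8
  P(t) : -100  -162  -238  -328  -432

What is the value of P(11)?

Write P(t) = at² + bt + c; the 5 given values yield a linear system in the 3 coefficients.
Solving, P(t) = -7t² + t + 8.
Then P(11) = -828.

-828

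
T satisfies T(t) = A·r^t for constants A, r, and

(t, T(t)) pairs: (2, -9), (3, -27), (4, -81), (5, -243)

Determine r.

3

Consecutive ratio: -27/(-9) = 3, and -81/(-27) = 3, so r = 3.
Then A·3^2 = -9 gives A = -1, and T(t) = -1·3^t.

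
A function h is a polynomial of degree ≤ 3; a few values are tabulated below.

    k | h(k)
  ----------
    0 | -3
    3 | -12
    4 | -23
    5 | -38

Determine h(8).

Write h(k) = ak³ + bk² + ck + d; the 4 given values yield a linear system in the 4 coefficients.
Solving, the leading coefficient vanishes, and h(k) = -2k² + 3k - 3.
Then h(8) = -107.

-107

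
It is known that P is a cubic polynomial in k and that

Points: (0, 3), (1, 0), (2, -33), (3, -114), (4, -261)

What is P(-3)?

First differences: -3, -33, -81, -147. Second differences: -30, -48, -66. Third differences: -18, -18.
Level-3 differences are constant, so P has degree 3.
Fitting a degree-3 polynomial gives P(k) = -3k³ - 6k² + 6k + 3.
Then P(-3) = 12.

12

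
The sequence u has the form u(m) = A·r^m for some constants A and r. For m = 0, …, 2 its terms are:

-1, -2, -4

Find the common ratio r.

Consecutive ratio: -2/(-1) = 2, and -4/(-2) = 2, so r = 2.
Then A·2^0 = -1 gives A = -1, and u(m) = -1·2^m.

2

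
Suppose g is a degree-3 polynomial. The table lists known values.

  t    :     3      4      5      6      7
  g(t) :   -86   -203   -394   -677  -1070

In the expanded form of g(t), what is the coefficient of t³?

-3

First differences: -117, -191, -283, -393. Second differences: -74, -92, -110. Third differences: -18, -18.
Level-3 differences are constant, so g has degree 3.
Fitting a degree-3 polynomial gives g(t) = -3t³ - t² + t + 1.
The coefficient of t³ is -3.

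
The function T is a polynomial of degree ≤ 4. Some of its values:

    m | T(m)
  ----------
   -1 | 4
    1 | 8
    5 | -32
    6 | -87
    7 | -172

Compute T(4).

-1

Write T(m) = am^4 + bm³ + cm² + dm + e; the 5 given values yield a linear system in the 5 coefficients.
Solving, the leading coefficient vanishes, and T(m) = -m³ + 3m² + 3m + 3.
Then T(4) = -1.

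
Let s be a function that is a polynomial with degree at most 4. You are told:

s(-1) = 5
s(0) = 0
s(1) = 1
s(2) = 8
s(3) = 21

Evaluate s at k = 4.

Write s(k) = ak^4 + bk³ + ck² + dk + e; the 5 given values yield a linear system in the 5 coefficients.
Solving, the top 2 coefficients vanish, and s(k) = 3k² - 2k.
Then s(4) = 40.

40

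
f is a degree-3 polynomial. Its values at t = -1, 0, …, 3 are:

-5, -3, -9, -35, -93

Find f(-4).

First differences: 2, -6, -26, -58. Second differences: -8, -20, -32. Third differences: -12, -12.
Level-3 differences are constant, so f has degree 3.
Fitting a degree-3 polynomial gives f(t) = -2t³ - 4t² - 3.
Then f(-4) = 61.

61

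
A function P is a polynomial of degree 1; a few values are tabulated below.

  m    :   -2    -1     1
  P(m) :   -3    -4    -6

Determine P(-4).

-1

Write P(m) = am + b; the 3 given values yield a linear system in the 2 coefficients.
Solving, P(m) = -m - 5.
Then P(-4) = -1.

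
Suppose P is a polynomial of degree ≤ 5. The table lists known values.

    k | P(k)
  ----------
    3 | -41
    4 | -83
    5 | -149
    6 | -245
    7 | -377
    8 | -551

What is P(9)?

-773

First differences: -42, -66, -96, -132, -174. Second differences: -24, -30, -36, -42. Third differences: -6, -6, -6.
Level-3 differences are constant, so P has degree 3.
Fitting a degree-3 polynomial gives P(k) = -k³ - 5k + 1.
Then P(9) = -773.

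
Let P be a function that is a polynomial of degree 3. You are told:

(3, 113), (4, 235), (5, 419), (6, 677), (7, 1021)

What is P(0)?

-1

First differences: 122, 184, 258, 344. Second differences: 62, 74, 86. Third differences: 12, 12.
Level-3 differences are constant, so P has degree 3.
Fitting a degree-3 polynomial gives P(n) = 2n³ + 7n² - n - 1.
The constant term is P(0) = -1.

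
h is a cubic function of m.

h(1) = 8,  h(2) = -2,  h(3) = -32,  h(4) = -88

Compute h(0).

4

Write h(m) = am³ + bm² + cm + d; the 4 given values yield a linear system in the 4 coefficients.
Solving, h(m) = -m³ - 4m² + 9m + 4.
Then h(0) = 4.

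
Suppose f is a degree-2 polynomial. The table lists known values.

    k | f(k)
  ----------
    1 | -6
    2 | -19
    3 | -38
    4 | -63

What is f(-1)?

First differences: -13, -19, -25. Second differences: -6, -6.
Level-2 differences are constant, so f has degree 2.
Fitting a degree-2 polynomial gives f(k) = -3k² - 4k + 1.
Then f(-1) = 2.

2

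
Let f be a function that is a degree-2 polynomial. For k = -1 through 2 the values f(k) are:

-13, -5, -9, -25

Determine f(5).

First differences: 8, -4, -16. Second differences: -12, -12.
Level-2 differences are constant, so f has degree 2.
Fitting a degree-2 polynomial gives f(k) = -6k² + 2k - 5.
Then f(5) = -145.

-145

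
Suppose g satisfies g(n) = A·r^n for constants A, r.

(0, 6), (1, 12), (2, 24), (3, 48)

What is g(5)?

Consecutive ratio: 12/6 = 2, and 24/12 = 2, so r = 2.
Then A·2^0 = 6 gives A = 6, and g(n) = 6·2^n.
g(5) = 6·2^5 = 192.

192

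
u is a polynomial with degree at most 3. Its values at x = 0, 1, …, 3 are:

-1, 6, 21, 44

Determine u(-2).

9

First differences: 7, 15, 23. Second differences: 8, 8.
Level-2 differences are constant, so u has degree 2.
Fitting a degree-2 polynomial gives u(x) = 4x² + 3x - 1.
Then u(-2) = 9.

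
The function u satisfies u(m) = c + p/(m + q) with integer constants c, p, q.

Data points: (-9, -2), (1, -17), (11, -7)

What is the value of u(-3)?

(u(m) − c)(m + q) = p for each data point; the three points give a linear system in c and q, then p follows.
Solving: c = -5, q = 1, p = -24, so u(m) = -5 − 24/(m + 1).
Then u(-3) = -5 − 24/(-2) = 7.

7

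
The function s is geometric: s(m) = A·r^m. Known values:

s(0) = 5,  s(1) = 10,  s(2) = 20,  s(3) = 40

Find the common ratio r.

Consecutive ratio: 10/5 = 2, and 20/10 = 2, so r = 2.
Then A·2^0 = 5 gives A = 5, and s(m) = 5·2^m.

2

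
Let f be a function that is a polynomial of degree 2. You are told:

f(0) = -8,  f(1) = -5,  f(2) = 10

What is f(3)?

37

Write f(t) = at² + bt + c; the 3 given values yield a linear system in the 3 coefficients.
Solving, f(t) = 6t² - 3t - 8.
Then f(3) = 37.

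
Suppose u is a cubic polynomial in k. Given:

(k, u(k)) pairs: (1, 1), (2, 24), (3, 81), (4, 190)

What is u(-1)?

-15

Write u(k) = ak³ + bk² + ck + d; the 4 given values yield a linear system in the 4 coefficients.
Solving, u(k) = 3k³ - k² + 5k - 6.
Then u(-1) = -15.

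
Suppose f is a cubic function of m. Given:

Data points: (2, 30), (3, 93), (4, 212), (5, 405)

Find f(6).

690

Write f(m) = am³ + bm² + cm + d; the 4 given values yield a linear system in the 4 coefficients.
Solving, f(m) = 3m³ + m² + m.
Then f(6) = 690.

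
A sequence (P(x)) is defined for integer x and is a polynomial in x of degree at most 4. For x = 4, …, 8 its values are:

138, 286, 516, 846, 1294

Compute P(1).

6

First differences: 148, 230, 330, 448. Second differences: 82, 100, 118. Third differences: 18, 18.
Level-3 differences are constant, so P has degree 3.
Fitting a degree-3 polynomial gives P(x) = 3x³ - 4x² + x + 6.
Then P(1) = 6.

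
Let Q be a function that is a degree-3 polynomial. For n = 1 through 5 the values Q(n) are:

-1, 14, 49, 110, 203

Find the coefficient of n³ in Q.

Write Q(n) = an³ + bn² + cn + d; the 5 given values yield a linear system in the 4 coefficients.
Solving, Q(n) = n³ + 4n² - 4n - 2.
The coefficient of n³ is 1.

1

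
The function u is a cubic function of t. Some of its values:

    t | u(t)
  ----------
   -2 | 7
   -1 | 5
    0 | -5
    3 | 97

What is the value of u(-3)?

-17

Write u(t) = at³ + bt² + ct + d; the 4 given values yield a linear system in the 4 coefficients.
Solving, u(t) = 3t³ + 5t² - 8t - 5.
Then u(-3) = -17.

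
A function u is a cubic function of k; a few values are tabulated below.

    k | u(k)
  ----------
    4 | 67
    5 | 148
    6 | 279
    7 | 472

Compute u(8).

Write u(k) = ak³ + bk² + ck + d; the 4 given values yield a linear system in the 4 coefficients.
Solving, u(k) = 2k³ - 5k² + 4k + 3.
Then u(8) = 739.

739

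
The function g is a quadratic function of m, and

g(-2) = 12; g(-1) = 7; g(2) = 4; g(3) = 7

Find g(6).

Write g(m) = am² + bm + c; the 4 given values yield a linear system in the 3 coefficients.
Solving, g(m) = m² - 2m + 4.
Then g(6) = 28.

28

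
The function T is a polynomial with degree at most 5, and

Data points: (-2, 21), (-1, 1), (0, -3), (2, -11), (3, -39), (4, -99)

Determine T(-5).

297

Write T(x) = ax^5 + bx^4 + cx³ + dx² + ex + p; the 6 given values yield a linear system in the 6 coefficients.
Solving, the top 2 coefficients vanish, and T(x) = -2x³ + 2x² - 3.
Then T(-5) = 297.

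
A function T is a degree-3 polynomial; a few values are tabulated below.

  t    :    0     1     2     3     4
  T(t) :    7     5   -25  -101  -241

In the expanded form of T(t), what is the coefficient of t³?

First differences: -2, -30, -76, -140. Second differences: -28, -46, -64. Third differences: -18, -18.
Level-3 differences are constant, so T has degree 3.
Fitting a degree-3 polynomial gives T(t) = -3t³ - 5t² + 6t + 7.
The coefficient of t³ is -3.

-3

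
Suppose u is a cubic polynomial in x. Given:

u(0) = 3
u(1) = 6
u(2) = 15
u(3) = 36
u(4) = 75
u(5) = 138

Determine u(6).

231

First differences: 3, 9, 21, 39, 63. Second differences: 6, 12, 18, 24. Third differences: 6, 6, 6.
Level-3 differences are constant, so u has degree 3.
Fitting a degree-3 polynomial gives u(x) = x³ + 2x + 3.
Then u(6) = 231.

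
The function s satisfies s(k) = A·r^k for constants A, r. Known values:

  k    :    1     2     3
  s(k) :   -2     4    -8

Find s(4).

Consecutive ratio: 4/(-2) = -2, and -8/4 = -2, so r = -2.
Then A·(-2)^1 = -2 gives A = 1, and s(k) = 1·(-2)^k.
s(4) = 1·(-2)^4 = 16.

16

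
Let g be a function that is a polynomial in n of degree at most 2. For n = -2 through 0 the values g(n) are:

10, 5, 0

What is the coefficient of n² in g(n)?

0

Write g(n) = an² + bn + c; the 3 given values yield a linear system in the 3 coefficients.
Solving, the leading coefficient vanishes, and g(n) = -5n.
The coefficient of n² is 0.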